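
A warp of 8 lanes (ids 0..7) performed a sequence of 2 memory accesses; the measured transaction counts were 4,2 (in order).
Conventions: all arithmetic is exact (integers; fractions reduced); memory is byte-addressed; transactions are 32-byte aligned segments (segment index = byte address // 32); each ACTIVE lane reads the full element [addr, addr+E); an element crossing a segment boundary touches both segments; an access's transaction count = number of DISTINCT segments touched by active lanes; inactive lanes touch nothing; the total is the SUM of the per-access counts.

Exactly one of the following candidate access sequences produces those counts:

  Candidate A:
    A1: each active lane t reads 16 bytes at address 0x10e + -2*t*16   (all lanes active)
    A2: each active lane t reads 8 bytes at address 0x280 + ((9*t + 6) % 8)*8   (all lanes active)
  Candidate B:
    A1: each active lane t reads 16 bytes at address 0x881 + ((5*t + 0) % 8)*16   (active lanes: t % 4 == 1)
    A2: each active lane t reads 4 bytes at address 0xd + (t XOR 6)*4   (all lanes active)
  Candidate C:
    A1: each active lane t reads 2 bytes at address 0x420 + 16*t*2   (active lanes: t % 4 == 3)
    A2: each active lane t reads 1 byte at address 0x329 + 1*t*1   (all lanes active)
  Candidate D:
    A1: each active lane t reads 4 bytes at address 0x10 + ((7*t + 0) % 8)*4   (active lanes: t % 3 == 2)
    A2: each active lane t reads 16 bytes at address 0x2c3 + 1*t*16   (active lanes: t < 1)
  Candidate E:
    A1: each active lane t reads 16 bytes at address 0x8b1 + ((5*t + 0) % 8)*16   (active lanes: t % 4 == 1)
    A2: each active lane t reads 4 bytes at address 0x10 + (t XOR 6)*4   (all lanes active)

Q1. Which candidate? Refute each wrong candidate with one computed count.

A: A1 gives 8 transactions, not 4
C: A1 gives 2 transactions, not 4
D: A1 gives 2 transactions, not 4
E: A1 gives 2 transactions, not 4
B: all counts match (4,2)

Answer: B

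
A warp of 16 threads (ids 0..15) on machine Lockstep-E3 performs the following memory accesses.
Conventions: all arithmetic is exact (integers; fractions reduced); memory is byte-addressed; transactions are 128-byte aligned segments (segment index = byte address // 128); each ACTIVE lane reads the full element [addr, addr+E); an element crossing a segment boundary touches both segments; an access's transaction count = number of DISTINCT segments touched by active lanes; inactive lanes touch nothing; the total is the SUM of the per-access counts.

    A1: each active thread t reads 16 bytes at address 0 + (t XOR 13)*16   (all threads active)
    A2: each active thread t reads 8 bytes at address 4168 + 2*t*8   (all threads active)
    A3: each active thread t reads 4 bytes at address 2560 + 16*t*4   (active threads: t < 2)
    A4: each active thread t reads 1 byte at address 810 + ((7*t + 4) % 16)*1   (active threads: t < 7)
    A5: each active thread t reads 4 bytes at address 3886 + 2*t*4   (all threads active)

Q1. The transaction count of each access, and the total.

A1: 2 transactions
A2: 3 transactions
A3: 1 transaction
A4: 1 transaction
A5: 2 transactions

Answer: 2,3,1,1,2; total 9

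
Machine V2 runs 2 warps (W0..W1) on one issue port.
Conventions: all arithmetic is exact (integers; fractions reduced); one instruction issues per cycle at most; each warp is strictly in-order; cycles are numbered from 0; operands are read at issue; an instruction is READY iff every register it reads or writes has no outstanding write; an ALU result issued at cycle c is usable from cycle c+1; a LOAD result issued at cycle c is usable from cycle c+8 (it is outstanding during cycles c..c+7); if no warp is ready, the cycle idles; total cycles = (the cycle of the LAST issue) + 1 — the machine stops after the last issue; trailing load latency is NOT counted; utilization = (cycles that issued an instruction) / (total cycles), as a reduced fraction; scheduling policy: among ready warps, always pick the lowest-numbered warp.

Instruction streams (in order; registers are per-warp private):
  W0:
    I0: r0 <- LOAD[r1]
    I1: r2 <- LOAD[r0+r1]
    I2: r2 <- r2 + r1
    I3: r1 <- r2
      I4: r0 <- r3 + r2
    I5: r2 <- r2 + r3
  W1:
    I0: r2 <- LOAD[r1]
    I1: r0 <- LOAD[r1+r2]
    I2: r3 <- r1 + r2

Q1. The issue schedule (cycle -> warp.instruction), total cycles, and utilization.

cycle 0: W0.I0
cycle 1: W1.I0
cycle 2: idle
cycle 3: idle
cycle 4: idle
cycle 5: idle
cycle 6: idle
cycle 7: idle
cycle 8: W0.I1
cycle 9: W1.I1
cycle 10: W1.I2
cycle 11: idle
cycle 12: idle
cycle 13: idle
cycle 14: idle
cycle 15: idle
cycle 16: W0.I2
cycle 17: W0.I3
cycle 18: W0.I4
cycle 19: W0.I5

Answer: 20 cycles, utilization 9/20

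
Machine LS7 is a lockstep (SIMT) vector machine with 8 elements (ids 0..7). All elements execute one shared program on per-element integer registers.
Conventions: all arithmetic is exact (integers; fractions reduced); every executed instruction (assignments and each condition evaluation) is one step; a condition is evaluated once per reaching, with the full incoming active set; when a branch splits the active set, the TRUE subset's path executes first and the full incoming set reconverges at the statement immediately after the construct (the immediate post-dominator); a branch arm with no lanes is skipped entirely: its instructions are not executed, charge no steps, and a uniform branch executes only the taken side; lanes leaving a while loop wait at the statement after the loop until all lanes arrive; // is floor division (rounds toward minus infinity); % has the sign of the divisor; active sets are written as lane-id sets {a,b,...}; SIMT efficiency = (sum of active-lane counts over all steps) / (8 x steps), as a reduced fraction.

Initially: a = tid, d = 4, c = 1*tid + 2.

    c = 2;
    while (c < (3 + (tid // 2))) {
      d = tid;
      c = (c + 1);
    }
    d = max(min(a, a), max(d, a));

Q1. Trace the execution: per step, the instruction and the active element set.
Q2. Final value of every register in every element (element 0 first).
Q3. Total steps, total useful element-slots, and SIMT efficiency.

step 0: c <- 2                       {0,1,2,3,4,5,6,7}
step 1: eval (c < (3 + (tid // 2)))  {0,1,2,3,4,5,6,7}
step 2: d <- tid                     {0,1,2,3,4,5,6,7}
step 3: c <- (c + 1)                 {0,1,2,3,4,5,6,7}
step 4: eval (c < (3 + (tid // 2)))  {0,1,2,3,4,5,6,7}
step 5: d <- tid                     {2,3,4,5,6,7}
step 6: c <- (c + 1)                 {2,3,4,5,6,7}
step 7: eval (c < (3 + (tid // 2)))  {2,3,4,5,6,7}
step 8: d <- tid                     {4,5,6,7}
step 9: c <- (c + 1)                 {4,5,6,7}
step 10: eval (c < (3 + (tid // 2)))  {4,5,6,7}
step 11: d <- tid                     {6,7}
step 12: c <- (c + 1)                 {6,7}
step 13: eval (c < (3 + (tid // 2)))  {6,7}
step 14: d <- max(min(a, a), max(d, a)) {0,1,2,3,4,5,6,7}

Answer: 15 steps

a: 0,1,2,3,4,5,6,7
d: 0,1,2,3,4,5,6,7
c: 3,3,4,4,5,5,6,6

steps = 15; useful = 84; efficiency = 84/120 = 7/10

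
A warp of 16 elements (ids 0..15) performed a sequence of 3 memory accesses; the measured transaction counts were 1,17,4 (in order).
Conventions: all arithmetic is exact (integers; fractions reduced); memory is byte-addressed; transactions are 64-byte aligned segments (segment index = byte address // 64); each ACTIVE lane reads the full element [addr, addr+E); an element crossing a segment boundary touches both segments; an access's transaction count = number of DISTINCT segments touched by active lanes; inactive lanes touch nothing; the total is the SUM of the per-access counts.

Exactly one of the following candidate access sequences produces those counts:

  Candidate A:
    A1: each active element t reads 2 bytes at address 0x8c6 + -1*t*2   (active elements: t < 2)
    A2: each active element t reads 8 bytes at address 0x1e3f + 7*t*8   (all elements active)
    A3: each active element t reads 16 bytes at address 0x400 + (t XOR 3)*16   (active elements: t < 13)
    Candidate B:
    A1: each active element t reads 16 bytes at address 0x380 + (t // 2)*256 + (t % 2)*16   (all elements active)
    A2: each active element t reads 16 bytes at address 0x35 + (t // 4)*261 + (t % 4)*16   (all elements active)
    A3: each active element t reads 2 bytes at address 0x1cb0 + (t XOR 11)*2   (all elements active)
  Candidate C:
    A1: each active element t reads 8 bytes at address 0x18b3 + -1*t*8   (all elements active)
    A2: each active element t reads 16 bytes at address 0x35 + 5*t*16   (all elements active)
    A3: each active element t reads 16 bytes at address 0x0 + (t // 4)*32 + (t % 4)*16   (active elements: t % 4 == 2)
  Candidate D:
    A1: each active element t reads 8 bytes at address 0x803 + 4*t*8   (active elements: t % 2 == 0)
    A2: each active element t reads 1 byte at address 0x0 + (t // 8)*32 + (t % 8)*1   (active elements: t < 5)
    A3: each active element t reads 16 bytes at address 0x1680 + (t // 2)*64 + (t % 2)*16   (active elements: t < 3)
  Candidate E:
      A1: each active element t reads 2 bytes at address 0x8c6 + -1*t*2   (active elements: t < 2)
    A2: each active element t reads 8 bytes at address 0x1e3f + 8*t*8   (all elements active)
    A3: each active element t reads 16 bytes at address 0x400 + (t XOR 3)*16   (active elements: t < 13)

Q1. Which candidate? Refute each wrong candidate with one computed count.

A: A2 gives 15 transactions, not 17
B: A1 gives 8 transactions, not 1
C: A1 gives 3 transactions, not 1
D: A1 gives 8 transactions, not 1
E: all counts match (1,17,4)

Answer: E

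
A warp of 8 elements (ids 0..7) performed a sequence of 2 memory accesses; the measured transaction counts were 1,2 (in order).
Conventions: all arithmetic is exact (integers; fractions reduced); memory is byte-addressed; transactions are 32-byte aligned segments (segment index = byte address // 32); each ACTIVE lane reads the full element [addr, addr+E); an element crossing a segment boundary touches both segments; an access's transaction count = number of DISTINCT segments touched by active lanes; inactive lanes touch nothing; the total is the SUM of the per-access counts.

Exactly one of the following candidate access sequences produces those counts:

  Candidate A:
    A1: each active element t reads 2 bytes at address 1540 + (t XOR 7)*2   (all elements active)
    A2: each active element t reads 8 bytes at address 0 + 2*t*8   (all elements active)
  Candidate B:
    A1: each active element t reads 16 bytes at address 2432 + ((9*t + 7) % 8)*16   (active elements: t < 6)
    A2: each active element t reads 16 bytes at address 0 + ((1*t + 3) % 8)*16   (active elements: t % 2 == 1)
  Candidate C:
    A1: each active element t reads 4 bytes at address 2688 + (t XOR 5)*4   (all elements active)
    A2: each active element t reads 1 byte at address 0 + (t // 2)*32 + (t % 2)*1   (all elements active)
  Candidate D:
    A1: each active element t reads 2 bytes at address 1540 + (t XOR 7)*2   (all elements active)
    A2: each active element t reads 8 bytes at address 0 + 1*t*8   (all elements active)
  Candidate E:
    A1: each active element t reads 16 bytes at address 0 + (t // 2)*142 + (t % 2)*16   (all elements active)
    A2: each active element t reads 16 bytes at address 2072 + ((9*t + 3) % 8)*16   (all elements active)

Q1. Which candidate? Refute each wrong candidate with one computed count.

A: A2 gives 4 transactions, not 2
B: A1 gives 4 transactions, not 1
C: A2 gives 4 transactions, not 2
E: A1 gives 7 transactions, not 1
D: all counts match (1,2)

Answer: D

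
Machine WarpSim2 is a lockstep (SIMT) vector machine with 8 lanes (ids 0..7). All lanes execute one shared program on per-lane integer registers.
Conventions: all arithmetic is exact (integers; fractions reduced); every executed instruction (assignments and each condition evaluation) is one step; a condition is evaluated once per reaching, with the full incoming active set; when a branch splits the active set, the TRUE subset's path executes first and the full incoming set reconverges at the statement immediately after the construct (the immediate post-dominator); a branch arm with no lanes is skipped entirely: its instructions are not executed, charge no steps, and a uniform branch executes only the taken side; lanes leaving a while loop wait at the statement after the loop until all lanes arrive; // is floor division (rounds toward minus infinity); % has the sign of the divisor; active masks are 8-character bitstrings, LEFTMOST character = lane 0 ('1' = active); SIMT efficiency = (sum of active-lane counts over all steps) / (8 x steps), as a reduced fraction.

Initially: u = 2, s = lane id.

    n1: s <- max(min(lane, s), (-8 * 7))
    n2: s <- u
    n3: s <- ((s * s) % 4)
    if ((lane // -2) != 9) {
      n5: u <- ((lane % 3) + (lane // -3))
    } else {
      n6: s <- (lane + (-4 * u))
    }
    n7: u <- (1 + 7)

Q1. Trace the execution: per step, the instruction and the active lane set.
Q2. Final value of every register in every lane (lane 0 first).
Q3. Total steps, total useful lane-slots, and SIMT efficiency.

step 0: s <- max(min(lane, s), (-8 * 7)) 11111111
step 1: s <- u                       11111111
step 2: s <- ((s * s) % 4)           11111111
step 3: eval ((lane // -2) != 9)     11111111
step 4: u <- ((lane % 3) + (lane // -3)) 11111111
step 5: u <- (1 + 7)                 11111111

Answer: 6 steps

u: 8,8,8,8,8,8,8,8
s: 0,0,0,0,0,0,0,0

steps = 6; useful = 48; efficiency = 48/48 = 1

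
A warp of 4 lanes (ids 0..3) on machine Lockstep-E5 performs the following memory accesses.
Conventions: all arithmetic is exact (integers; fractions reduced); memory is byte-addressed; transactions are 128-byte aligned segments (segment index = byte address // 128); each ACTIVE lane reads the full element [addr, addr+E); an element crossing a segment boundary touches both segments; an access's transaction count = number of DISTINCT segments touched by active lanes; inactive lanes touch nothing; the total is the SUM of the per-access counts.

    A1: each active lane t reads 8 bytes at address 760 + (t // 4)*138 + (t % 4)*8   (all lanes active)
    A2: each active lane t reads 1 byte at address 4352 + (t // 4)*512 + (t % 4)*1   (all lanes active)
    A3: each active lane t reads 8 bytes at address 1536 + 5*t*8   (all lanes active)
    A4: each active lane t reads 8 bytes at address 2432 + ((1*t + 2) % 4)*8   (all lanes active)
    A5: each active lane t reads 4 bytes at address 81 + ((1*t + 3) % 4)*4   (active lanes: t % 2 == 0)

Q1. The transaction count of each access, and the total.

A1: 2 transactions
A2: 1 transaction
A3: 1 transaction
A4: 1 transaction
A5: 1 transaction

Answer: 2,1,1,1,1; total 6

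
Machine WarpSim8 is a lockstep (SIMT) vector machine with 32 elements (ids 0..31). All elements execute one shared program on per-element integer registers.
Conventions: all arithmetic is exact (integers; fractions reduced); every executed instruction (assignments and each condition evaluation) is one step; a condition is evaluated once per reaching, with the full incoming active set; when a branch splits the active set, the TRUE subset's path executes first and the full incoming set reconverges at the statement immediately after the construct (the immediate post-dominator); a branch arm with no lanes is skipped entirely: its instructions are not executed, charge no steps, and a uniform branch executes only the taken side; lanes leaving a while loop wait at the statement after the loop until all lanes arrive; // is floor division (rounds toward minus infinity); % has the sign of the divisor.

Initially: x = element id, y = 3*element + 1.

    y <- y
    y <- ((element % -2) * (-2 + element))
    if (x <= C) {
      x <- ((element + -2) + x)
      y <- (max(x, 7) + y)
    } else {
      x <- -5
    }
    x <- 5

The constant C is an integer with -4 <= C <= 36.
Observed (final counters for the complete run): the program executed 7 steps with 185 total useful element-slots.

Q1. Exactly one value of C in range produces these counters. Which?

Answer: C = 24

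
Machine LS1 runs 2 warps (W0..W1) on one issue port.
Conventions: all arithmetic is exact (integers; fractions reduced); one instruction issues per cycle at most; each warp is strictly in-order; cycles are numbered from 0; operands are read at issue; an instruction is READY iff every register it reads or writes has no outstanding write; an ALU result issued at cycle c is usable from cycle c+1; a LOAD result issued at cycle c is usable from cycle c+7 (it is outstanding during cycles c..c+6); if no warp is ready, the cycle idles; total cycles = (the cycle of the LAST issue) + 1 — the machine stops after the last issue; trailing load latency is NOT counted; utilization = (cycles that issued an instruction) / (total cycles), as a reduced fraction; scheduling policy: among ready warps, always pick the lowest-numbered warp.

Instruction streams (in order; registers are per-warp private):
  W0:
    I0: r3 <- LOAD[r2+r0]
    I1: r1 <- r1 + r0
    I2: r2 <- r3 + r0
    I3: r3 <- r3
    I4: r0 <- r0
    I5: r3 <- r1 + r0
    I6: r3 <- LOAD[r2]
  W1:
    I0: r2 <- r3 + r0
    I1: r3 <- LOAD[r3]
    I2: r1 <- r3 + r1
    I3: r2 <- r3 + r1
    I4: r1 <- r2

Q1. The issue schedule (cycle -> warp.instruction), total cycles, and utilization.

cycle 0: W0.I0
cycle 1: W0.I1
cycle 2: W1.I0
cycle 3: W1.I1
cycle 4: idle
cycle 5: idle
cycle 6: idle
cycle 7: W0.I2
cycle 8: W0.I3
cycle 9: W0.I4
cycle 10: W0.I5
cycle 11: W0.I6
cycle 12: W1.I2
cycle 13: W1.I3
cycle 14: W1.I4

Answer: 15 cycles, utilization 4/5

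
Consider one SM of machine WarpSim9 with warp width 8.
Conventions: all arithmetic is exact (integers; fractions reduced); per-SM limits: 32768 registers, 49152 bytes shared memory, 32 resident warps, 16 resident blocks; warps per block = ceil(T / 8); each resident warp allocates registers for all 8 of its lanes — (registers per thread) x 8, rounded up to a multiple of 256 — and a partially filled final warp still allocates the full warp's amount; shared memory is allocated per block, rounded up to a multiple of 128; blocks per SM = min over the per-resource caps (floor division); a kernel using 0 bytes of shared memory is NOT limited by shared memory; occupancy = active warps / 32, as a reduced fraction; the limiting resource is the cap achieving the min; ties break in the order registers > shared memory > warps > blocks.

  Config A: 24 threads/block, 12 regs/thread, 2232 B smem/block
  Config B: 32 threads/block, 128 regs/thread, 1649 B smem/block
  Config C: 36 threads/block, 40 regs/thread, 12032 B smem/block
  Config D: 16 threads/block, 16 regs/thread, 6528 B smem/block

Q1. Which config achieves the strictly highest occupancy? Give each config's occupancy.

occupancies: A 15/16, B 1, C 5/8, D 7/16

Answer: B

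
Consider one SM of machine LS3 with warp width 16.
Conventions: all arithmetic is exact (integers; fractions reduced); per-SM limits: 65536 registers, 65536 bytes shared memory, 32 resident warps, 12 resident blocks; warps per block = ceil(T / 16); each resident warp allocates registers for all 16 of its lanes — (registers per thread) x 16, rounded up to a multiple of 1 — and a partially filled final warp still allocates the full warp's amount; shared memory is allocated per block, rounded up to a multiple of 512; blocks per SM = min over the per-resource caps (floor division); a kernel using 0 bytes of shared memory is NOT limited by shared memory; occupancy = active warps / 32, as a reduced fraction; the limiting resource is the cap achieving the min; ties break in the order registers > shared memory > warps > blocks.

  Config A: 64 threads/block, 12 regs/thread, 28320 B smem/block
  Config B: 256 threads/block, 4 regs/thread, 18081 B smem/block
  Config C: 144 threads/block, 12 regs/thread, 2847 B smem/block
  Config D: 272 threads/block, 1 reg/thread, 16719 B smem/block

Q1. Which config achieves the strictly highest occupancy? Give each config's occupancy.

occupancies: A 1/4, B 1, C 27/32, D 17/32

Answer: B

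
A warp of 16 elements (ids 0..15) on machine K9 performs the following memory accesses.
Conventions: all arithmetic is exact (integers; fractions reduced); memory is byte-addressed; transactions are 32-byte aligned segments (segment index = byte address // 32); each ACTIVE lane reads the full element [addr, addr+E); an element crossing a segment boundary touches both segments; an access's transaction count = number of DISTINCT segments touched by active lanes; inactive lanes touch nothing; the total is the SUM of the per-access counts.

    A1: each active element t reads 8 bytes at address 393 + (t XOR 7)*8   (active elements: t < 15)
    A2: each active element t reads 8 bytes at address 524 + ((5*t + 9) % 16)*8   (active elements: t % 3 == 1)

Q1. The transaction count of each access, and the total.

A1: 5 transactions
A2: 3 transactions

Answer: 5,3; total 8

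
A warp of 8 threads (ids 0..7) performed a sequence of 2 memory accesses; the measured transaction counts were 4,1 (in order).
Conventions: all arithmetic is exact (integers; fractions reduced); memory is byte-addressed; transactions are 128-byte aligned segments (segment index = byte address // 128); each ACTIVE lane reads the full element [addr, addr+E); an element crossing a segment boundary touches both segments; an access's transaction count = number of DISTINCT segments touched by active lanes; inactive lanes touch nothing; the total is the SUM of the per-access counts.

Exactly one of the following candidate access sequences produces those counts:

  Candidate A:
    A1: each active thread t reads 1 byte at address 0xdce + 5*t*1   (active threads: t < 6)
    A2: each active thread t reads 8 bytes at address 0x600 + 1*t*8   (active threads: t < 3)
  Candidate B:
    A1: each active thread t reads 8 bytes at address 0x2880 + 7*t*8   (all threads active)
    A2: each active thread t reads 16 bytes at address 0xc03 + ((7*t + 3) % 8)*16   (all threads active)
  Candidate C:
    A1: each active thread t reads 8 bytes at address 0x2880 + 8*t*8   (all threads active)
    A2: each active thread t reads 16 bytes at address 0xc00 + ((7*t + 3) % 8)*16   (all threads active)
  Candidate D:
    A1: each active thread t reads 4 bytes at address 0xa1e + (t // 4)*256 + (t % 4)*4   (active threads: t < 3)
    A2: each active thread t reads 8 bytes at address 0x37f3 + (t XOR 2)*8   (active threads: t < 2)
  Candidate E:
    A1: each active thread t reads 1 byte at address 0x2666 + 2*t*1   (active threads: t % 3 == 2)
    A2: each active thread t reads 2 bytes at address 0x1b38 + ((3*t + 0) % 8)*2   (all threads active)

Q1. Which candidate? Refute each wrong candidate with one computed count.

A: A1 gives 1 transaction, not 4
B: A2 gives 2 transactions, not 1
D: A1 gives 1 transaction, not 4
E: A1 gives 1 transaction, not 4
C: all counts match (4,1)

Answer: C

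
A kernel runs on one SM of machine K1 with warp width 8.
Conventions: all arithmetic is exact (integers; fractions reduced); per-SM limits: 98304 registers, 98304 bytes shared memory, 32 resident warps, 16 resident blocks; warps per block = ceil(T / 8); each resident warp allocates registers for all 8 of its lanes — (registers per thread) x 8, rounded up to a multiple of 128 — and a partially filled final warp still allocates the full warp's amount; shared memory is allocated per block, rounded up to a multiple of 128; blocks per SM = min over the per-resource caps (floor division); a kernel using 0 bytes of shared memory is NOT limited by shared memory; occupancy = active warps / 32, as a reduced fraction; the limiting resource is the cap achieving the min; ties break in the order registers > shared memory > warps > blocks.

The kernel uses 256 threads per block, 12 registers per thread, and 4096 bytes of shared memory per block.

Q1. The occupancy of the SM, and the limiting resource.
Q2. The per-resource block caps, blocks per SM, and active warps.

Answer: occupancy 1, limited by warps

registers: 24 blocks
shared memory: 24 blocks
warps: 1 block
blocks: 16 blocks

Answer: 1 block, 32 active warps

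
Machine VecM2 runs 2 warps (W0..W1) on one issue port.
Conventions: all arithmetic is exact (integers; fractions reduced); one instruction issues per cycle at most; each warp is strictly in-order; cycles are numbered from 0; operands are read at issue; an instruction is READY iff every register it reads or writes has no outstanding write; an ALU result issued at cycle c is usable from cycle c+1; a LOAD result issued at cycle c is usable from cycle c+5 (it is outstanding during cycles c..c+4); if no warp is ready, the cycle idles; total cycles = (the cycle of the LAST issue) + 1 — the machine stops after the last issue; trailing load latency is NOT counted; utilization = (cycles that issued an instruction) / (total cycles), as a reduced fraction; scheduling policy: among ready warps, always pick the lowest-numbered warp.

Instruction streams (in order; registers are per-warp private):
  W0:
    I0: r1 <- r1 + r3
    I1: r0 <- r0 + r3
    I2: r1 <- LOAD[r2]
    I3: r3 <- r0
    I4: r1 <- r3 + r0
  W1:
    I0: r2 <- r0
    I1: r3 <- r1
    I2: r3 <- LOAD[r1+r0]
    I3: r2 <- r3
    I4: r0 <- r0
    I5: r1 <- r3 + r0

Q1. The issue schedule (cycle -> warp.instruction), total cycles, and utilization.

cycle 0: W0.I0
cycle 1: W0.I1
cycle 2: W0.I2
cycle 3: W0.I3
cycle 4: W1.I0
cycle 5: W1.I1
cycle 6: W1.I2
cycle 7: W0.I4
cycle 8: idle
cycle 9: idle
cycle 10: idle
cycle 11: W1.I3
cycle 12: W1.I4
cycle 13: W1.I5

Answer: 14 cycles, utilization 11/14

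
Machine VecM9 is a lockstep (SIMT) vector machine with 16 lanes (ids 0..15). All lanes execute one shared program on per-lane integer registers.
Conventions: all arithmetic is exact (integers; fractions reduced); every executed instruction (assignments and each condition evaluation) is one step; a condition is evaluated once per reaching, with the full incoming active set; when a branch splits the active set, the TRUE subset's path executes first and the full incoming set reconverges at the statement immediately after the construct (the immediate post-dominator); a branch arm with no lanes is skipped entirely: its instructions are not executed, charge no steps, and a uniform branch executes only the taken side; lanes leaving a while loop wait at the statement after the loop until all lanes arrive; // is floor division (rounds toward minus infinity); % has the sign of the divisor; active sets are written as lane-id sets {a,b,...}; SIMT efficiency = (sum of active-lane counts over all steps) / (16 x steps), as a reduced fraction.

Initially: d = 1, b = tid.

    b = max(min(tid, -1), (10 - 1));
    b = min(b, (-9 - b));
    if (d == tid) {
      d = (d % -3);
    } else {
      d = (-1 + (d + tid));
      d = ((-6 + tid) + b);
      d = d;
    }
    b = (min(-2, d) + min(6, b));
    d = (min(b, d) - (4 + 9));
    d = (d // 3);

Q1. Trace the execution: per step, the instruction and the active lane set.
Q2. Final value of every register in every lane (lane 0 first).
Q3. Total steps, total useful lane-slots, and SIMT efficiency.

step 0: b <- max(min(tid, -1), (10 - 1)) {0,1,2,3,4,5,6,7,8,9,10,11,12,13,14,15}
step 1: b <- min(b, (-9 - b))        {0,1,2,3,4,5,6,7,8,9,10,11,12,13,14,15}
step 2: eval (d == tid)              {0,1,2,3,4,5,6,7,8,9,10,11,12,13,14,15}
step 3: d <- (d % -3)                {1}
step 4: d <- (-1 + (d + tid))        {0,2,3,4,5,6,7,8,9,10,11,12,13,14,15}
step 5: d <- ((-6 + tid) + b)        {0,2,3,4,5,6,7,8,9,10,11,12,13,14,15}
step 6: d <- d                       {0,2,3,4,5,6,7,8,9,10,11,12,13,14,15}
step 7: b <- (min(-2, d) + min(6, b)) {0,1,2,3,4,5,6,7,8,9,10,11,12,13,14,15}
step 8: d <- (min(b, d) - (4 + 9))   {0,1,2,3,4,5,6,7,8,9,10,11,12,13,14,15}
step 9: d <- (d // 3)                {0,1,2,3,4,5,6,7,8,9,10,11,12,13,14,15}

Answer: 10 steps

d: -19,-11,-18,-18,-17,-17,-17,-16,-16,-16,-15,-15,-15,-14,-14,-14
b: -42,-20,-40,-39,-38,-37,-36,-35,-34,-33,-32,-31,-30,-29,-28,-27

steps = 10; useful = 142; efficiency = 142/160 = 71/80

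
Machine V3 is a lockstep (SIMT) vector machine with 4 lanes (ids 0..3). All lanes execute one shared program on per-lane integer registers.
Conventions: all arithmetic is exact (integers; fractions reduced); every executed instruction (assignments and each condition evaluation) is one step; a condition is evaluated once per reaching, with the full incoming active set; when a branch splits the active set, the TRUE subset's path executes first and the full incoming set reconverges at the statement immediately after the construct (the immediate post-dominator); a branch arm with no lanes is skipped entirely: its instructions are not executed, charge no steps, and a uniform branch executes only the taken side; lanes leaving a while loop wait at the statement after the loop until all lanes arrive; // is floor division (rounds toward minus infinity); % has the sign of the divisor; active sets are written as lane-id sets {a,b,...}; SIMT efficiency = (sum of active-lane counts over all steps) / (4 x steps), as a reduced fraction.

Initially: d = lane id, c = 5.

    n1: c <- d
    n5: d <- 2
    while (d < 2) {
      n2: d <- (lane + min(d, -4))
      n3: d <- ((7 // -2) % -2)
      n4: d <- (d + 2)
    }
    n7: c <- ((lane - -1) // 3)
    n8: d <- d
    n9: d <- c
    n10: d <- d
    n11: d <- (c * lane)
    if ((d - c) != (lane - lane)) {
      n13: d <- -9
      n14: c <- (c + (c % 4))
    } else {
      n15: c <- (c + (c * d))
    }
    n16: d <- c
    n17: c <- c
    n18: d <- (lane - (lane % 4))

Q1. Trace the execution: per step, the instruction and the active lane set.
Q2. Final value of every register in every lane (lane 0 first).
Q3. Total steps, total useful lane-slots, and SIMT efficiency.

step 0: c <- d                       {0,1,2,3}
step 1: d <- 2                       {0,1,2,3}
step 2: eval (d < 2)                 {0,1,2,3}
step 3: c <- ((lane - -1) // 3)      {0,1,2,3}
step 4: d <- d                       {0,1,2,3}
step 5: d <- c                       {0,1,2,3}
step 6: d <- d                       {0,1,2,3}
step 7: d <- (c * lane)              {0,1,2,3}
step 8: eval ((d - c) != (lane - lane)) {0,1,2,3}
step 9: d <- -9                      {2,3}
step 10: c <- (c + (c % 4))           {2,3}
step 11: c <- (c + (c * d))           {0,1}
step 12: d <- c                       {0,1,2,3}
step 13: c <- c                       {0,1,2,3}
step 14: d <- (lane - (lane % 4))     {0,1,2,3}

Answer: 15 steps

d: 0,0,0,0
c: 0,0,2,2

steps = 15; useful = 54; efficiency = 54/60 = 9/10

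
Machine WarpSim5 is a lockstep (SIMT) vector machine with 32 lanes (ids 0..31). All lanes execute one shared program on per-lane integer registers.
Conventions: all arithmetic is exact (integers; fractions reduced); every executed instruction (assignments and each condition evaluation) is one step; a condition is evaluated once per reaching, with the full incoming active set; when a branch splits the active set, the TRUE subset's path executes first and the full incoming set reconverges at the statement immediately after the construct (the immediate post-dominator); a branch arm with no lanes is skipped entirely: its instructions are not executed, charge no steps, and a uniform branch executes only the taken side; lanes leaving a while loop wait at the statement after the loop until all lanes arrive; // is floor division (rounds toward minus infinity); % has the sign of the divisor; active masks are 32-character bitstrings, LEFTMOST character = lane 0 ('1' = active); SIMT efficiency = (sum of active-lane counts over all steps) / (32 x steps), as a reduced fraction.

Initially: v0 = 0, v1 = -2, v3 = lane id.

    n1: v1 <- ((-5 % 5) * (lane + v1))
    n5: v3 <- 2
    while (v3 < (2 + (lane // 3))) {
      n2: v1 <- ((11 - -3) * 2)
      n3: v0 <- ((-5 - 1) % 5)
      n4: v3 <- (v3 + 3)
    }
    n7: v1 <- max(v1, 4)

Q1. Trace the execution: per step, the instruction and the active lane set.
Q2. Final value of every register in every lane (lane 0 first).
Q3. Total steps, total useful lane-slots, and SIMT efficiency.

step 0: v1 <- ((-5 % 5) * (lane + v1)) 11111111111111111111111111111111
step 1: v3 <- 2                      11111111111111111111111111111111
step 2: eval (v3 < (2 + (lane // 3))) 11111111111111111111111111111111
step 3: v1 <- ((11 - -3) * 2)        00011111111111111111111111111111
step 4: v0 <- ((-5 - 1) % 5)         00011111111111111111111111111111
step 5: v3 <- (v3 + 3)               00011111111111111111111111111111
step 6: eval (v3 < (2 + (lane // 3))) 00011111111111111111111111111111
step 7: v1 <- ((11 - -3) * 2)        00000000000011111111111111111111
step 8: v0 <- ((-5 - 1) % 5)         00000000000011111111111111111111
step 9: v3 <- (v3 + 3)               00000000000011111111111111111111
step 10: eval (v3 < (2 + (lane // 3))) 00000000000011111111111111111111
step 11: v1 <- ((11 - -3) * 2)        00000000000000000000011111111111
step 12: v0 <- ((-5 - 1) % 5)         00000000000000000000011111111111
step 13: v3 <- (v3 + 3)               00000000000000000000011111111111
step 14: eval (v3 < (2 + (lane // 3))) 00000000000000000000011111111111
step 15: v1 <- ((11 - -3) * 2)        00000000000000000000000000000011
step 16: v0 <- ((-5 - 1) % 5)         00000000000000000000000000000011
step 17: v3 <- (v3 + 3)               00000000000000000000000000000011
step 18: eval (v3 < (2 + (lane // 3))) 00000000000000000000000000000011
step 19: v1 <- max(v1, 4)             11111111111111111111111111111111

Answer: 20 steps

v0: 0,0,0,4,4,4,4,4,4,4,4,4,4,4,4,4,4,4,4,4,4,4,4,4,4,4,4,4,4,4,4,4
v1: 4,4,4,28,28,28,28,28,28,28,28,28,28,28,28,28,28,28,28,28,28,28,28,28,28,28,28,28,28,28,28,28
v3: 2,2,2,5,5,5,5,5,5,5,5,5,8,8,8,8,8,8,8,8,8,11,11,11,11,11,11,11,11,11,14,14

steps = 20; useful = 376; efficiency = 376/640 = 47/80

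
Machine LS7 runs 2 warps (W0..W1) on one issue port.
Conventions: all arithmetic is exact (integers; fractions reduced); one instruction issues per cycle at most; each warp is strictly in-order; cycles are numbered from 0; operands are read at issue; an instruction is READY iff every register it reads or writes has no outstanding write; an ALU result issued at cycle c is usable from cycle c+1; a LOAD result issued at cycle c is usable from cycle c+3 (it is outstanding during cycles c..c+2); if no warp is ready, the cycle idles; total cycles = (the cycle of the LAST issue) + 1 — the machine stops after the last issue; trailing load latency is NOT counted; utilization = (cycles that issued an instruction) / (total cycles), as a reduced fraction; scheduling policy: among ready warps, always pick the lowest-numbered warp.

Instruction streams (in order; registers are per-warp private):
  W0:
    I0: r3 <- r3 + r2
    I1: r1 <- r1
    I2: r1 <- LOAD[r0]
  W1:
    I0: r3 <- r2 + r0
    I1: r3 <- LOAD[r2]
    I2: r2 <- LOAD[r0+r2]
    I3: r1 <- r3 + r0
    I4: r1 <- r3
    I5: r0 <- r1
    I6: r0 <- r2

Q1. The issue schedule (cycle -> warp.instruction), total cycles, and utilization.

cycle 0: W0.I0
cycle 1: W0.I1
cycle 2: W0.I2
cycle 3: W1.I0
cycle 4: W1.I1
cycle 5: W1.I2
cycle 6: idle
cycle 7: W1.I3
cycle 8: W1.I4
cycle 9: W1.I5
cycle 10: W1.I6

Answer: 11 cycles, utilization 10/11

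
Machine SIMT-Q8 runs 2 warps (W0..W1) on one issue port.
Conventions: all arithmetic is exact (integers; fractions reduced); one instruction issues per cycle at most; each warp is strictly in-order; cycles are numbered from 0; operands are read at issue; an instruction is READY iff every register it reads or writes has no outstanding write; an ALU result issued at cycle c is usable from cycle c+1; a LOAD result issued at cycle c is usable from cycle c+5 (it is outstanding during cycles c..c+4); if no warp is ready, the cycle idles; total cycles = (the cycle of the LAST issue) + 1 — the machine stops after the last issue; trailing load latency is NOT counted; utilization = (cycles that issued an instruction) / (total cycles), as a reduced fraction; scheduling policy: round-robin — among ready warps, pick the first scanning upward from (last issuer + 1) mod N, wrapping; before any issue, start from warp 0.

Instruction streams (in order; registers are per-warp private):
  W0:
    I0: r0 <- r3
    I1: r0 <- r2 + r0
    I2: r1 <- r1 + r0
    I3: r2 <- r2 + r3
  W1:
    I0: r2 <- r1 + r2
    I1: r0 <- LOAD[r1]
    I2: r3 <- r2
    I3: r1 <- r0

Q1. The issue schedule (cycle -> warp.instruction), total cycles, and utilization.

cycle 0: W0.I0
cycle 1: W1.I0
cycle 2: W0.I1
cycle 3: W1.I1
cycle 4: W0.I2
cycle 5: W1.I2
cycle 6: W0.I3
cycle 7: idle
cycle 8: W1.I3

Answer: 9 cycles, utilization 8/9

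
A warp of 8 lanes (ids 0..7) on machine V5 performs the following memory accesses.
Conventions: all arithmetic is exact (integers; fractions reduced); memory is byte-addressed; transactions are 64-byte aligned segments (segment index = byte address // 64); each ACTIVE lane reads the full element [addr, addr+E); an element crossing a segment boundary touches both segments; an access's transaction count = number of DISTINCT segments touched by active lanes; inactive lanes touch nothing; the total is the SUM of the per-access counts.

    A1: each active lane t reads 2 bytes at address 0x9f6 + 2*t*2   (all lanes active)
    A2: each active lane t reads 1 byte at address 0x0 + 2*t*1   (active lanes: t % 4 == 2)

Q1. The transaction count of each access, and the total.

A1: 2 transactions
A2: 1 transaction

Answer: 2,1; total 3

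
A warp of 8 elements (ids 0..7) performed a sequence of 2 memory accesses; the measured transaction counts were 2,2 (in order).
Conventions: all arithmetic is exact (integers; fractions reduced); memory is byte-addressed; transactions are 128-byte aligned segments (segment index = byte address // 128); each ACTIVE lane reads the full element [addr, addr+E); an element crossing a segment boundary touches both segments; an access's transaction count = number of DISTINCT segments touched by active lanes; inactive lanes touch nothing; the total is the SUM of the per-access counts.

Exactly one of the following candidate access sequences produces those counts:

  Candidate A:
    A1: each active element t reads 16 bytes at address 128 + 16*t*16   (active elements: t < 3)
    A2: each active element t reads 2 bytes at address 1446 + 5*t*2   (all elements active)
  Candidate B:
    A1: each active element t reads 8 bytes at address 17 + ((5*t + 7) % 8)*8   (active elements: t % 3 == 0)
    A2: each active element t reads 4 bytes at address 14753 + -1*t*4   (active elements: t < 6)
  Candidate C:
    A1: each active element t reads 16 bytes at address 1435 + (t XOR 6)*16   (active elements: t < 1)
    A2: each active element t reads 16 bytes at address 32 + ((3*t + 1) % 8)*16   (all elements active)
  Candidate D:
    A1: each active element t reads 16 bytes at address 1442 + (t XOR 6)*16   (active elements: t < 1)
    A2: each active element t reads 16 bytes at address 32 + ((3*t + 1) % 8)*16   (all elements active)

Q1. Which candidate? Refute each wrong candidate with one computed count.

A: A1 gives 3 transactions, not 2
B: A1 gives 1 transaction, not 2
D: A1 gives 1 transaction, not 2
C: all counts match (2,2)

Answer: C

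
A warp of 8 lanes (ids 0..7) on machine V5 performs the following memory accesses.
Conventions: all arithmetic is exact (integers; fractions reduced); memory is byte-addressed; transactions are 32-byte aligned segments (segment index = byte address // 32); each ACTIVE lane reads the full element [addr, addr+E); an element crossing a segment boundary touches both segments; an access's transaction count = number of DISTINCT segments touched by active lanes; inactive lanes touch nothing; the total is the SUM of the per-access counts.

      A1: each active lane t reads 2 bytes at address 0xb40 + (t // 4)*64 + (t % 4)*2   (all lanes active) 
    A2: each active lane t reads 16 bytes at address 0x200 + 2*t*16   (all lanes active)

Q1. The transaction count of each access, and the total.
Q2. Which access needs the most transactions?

A1: 2 transactions
A2: 8 transactions

Answer: 2,8; total 10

Answer: A2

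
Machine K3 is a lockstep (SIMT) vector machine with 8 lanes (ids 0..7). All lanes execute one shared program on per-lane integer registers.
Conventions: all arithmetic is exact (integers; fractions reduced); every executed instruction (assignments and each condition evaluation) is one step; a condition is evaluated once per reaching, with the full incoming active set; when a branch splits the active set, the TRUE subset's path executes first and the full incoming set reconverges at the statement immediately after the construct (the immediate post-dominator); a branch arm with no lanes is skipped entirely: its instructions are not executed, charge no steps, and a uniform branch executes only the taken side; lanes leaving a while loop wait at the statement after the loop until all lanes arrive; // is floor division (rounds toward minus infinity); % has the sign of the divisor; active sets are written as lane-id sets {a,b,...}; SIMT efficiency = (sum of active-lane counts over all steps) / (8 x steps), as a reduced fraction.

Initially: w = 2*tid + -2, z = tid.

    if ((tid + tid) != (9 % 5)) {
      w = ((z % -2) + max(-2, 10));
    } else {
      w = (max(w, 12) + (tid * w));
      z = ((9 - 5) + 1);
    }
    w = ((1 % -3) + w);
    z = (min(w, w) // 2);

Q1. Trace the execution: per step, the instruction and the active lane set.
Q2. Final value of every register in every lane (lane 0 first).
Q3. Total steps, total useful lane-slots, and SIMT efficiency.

step 0: eval ((tid + tid) != (9 % 5)) {0,1,2,3,4,5,6,7}
step 1: w <- ((z % -2) + max(-2, 10)) {0,1,3,4,5,6,7}
step 2: w <- (max(w, 12) + (tid * w)) {2}
step 3: z <- ((9 - 5) + 1)           {2}
step 4: w <- ((1 % -3) + w)          {0,1,2,3,4,5,6,7}
step 5: z <- (min(w, w) // 2)        {0,1,2,3,4,5,6,7}

Answer: 6 steps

w: 8,7,14,7,8,7,8,7
z: 4,3,7,3,4,3,4,3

steps = 6; useful = 33; efficiency = 33/48 = 11/16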